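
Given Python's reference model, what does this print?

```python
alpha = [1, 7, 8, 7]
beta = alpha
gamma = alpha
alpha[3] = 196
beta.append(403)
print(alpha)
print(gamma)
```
[1, 7, 8, 196, 403]
[1, 7, 8, 196, 403]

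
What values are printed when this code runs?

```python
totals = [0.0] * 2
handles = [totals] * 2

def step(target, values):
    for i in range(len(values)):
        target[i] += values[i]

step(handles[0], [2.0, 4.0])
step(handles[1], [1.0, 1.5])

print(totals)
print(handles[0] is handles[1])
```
[3.0, 5.5]
True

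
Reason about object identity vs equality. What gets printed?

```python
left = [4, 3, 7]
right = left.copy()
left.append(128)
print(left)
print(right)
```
[4, 3, 7, 128]
[4, 3, 7]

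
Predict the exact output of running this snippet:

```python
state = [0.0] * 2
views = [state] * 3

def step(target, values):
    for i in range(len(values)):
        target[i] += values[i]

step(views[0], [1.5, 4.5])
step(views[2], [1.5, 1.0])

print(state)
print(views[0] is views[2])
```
[3.0, 5.5]
True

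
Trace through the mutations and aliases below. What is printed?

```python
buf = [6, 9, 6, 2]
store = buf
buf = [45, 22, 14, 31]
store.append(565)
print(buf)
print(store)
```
[45, 22, 14, 31]
[6, 9, 6, 2, 565]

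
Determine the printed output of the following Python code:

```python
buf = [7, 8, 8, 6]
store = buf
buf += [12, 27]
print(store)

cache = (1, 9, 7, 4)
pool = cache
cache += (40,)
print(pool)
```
[7, 8, 8, 6, 12, 27]
(1, 9, 7, 4)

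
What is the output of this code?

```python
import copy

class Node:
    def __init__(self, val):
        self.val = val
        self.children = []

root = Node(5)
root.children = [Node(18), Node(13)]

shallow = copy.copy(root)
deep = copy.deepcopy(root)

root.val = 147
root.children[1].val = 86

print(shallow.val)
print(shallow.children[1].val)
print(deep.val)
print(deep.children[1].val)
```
5
86
5
13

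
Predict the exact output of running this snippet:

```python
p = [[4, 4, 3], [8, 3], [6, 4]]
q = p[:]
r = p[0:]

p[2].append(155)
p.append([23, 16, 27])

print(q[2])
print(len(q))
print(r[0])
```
[6, 4, 155]
3
[4, 4, 3]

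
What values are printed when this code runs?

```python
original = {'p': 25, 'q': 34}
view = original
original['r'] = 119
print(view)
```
{'p': 25, 'q': 34, 'r': 119}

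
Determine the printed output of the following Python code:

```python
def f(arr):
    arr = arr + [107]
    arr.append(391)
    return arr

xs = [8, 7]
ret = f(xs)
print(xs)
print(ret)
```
[8, 7]
[8, 7, 107, 391]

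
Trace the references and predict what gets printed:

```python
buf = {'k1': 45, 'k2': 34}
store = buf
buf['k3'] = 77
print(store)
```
{'k1': 45, 'k2': 34, 'k3': 77}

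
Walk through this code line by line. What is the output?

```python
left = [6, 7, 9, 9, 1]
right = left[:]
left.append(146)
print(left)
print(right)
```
[6, 7, 9, 9, 1, 146]
[6, 7, 9, 9, 1]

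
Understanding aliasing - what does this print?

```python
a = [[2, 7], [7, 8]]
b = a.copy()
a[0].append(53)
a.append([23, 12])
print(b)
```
[[2, 7, 53], [7, 8]]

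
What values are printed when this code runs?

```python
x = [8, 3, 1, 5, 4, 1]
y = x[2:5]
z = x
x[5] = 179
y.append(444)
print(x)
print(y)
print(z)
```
[8, 3, 1, 5, 4, 179]
[1, 5, 4, 444]
[8, 3, 1, 5, 4, 179]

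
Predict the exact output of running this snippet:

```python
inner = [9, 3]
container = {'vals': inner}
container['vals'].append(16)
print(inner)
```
[9, 3, 16]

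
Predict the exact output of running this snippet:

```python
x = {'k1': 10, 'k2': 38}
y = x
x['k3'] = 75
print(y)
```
{'k1': 10, 'k2': 38, 'k3': 75}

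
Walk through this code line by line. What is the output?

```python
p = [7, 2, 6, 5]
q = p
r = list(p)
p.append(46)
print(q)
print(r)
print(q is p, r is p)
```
[7, 2, 6, 5, 46]
[7, 2, 6, 5]
True False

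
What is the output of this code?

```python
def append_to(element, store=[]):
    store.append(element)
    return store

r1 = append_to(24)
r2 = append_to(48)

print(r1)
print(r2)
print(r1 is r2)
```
[24, 48]
[24, 48]
True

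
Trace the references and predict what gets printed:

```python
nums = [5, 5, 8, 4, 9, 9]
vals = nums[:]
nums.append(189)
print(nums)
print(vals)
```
[5, 5, 8, 4, 9, 9, 189]
[5, 5, 8, 4, 9, 9]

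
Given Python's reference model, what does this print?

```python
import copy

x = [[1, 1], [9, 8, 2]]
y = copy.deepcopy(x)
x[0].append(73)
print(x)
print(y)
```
[[1, 1, 73], [9, 8, 2]]
[[1, 1], [9, 8, 2]]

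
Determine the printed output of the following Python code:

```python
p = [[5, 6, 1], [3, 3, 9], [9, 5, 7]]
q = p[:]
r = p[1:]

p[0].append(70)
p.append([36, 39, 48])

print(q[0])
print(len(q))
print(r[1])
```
[5, 6, 1, 70]
3
[9, 5, 7]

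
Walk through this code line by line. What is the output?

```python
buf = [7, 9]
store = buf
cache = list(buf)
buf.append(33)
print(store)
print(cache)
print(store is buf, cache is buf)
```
[7, 9, 33]
[7, 9]
True False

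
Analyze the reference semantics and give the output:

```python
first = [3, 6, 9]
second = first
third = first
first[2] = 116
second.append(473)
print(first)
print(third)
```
[3, 6, 116, 473]
[3, 6, 116, 473]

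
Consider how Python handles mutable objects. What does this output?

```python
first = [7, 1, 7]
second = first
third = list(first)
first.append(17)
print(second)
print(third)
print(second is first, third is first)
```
[7, 1, 7, 17]
[7, 1, 7]
True False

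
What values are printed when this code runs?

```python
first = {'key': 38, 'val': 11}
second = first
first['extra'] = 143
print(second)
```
{'key': 38, 'val': 11, 'extra': 143}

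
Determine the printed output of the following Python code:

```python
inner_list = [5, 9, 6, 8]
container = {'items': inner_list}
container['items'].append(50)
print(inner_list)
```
[5, 9, 6, 8, 50]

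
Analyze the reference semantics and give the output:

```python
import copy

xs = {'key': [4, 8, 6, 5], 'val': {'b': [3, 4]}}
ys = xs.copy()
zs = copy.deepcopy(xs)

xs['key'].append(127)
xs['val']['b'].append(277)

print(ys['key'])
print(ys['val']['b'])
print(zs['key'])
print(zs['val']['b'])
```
[4, 8, 6, 5, 127]
[3, 4, 277]
[4, 8, 6, 5]
[3, 4]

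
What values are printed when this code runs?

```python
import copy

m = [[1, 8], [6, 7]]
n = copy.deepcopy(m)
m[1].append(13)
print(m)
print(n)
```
[[1, 8], [6, 7, 13]]
[[1, 8], [6, 7]]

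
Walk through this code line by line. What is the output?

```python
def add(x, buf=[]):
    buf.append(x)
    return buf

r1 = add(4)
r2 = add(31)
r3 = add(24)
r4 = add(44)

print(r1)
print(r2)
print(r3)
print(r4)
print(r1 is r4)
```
[4, 31, 24, 44]
[4, 31, 24, 44]
[4, 31, 24, 44]
[4, 31, 24, 44]
True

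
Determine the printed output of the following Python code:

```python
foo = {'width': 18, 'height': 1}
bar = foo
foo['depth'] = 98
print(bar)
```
{'width': 18, 'height': 1, 'depth': 98}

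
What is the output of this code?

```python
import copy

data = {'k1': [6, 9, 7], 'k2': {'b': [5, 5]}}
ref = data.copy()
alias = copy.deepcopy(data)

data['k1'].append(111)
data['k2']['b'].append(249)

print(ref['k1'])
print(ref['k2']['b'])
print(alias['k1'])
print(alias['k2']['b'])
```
[6, 9, 7, 111]
[5, 5, 249]
[6, 9, 7]
[5, 5]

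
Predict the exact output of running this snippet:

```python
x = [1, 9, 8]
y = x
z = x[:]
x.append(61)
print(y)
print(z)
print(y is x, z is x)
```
[1, 9, 8, 61]
[1, 9, 8]
True False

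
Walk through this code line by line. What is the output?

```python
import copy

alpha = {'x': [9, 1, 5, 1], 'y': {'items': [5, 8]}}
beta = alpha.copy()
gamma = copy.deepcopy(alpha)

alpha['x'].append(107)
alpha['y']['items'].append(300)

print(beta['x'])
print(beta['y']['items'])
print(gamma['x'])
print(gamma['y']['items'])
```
[9, 1, 5, 1, 107]
[5, 8, 300]
[9, 1, 5, 1]
[5, 8]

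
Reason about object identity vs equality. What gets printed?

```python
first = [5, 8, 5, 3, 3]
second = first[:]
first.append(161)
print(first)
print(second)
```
[5, 8, 5, 3, 3, 161]
[5, 8, 5, 3, 3]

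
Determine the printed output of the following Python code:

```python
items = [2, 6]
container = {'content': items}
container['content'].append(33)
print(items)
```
[2, 6, 33]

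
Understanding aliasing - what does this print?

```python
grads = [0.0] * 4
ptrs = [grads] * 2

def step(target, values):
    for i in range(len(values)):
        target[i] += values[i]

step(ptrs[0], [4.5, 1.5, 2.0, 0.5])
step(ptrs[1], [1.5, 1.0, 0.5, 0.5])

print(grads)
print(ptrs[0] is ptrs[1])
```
[6.0, 2.5, 2.5, 1.0]
True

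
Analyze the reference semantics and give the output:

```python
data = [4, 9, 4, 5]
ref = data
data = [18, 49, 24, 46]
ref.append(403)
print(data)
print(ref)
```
[18, 49, 24, 46]
[4, 9, 4, 5, 403]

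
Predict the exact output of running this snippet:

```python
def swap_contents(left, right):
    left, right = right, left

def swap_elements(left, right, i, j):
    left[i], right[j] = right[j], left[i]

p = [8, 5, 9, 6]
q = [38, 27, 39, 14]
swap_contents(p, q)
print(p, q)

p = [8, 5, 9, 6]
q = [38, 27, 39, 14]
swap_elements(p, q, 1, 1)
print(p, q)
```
[8, 5, 9, 6] [38, 27, 39, 14]
[8, 27, 9, 6] [38, 5, 39, 14]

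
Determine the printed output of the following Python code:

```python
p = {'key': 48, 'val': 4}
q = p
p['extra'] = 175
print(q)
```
{'key': 48, 'val': 4, 'extra': 175}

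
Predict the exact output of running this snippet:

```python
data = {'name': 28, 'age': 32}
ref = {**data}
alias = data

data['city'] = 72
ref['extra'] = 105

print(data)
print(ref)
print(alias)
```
{'name': 28, 'age': 32, 'city': 72}
{'name': 28, 'age': 32, 'extra': 105}
{'name': 28, 'age': 32, 'city': 72}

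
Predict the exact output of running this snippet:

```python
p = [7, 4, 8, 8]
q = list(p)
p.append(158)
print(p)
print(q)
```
[7, 4, 8, 8, 158]
[7, 4, 8, 8]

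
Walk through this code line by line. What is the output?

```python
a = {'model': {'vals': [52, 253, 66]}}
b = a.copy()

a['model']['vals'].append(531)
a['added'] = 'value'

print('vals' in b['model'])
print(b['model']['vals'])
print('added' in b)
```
True
[52, 253, 66, 531]
False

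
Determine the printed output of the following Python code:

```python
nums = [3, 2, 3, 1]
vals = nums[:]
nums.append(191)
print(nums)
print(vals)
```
[3, 2, 3, 1, 191]
[3, 2, 3, 1]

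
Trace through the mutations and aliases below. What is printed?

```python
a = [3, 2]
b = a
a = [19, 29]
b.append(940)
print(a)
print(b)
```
[19, 29]
[3, 2, 940]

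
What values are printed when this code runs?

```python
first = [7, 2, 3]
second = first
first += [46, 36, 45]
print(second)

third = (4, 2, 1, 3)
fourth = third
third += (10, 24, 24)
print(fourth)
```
[7, 2, 3, 46, 36, 45]
(4, 2, 1, 3)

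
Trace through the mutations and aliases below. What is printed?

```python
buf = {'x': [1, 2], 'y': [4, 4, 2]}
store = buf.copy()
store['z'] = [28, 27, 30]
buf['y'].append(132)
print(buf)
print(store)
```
{'x': [1, 2], 'y': [4, 4, 2, 132]}
{'x': [1, 2], 'y': [4, 4, 2, 132], 'z': [28, 27, 30]}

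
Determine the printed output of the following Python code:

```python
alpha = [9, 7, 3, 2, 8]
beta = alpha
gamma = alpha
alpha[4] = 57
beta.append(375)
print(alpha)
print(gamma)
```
[9, 7, 3, 2, 57, 375]
[9, 7, 3, 2, 57, 375]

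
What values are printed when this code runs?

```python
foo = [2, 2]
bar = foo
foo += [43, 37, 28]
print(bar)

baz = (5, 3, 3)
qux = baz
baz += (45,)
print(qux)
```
[2, 2, 43, 37, 28]
(5, 3, 3)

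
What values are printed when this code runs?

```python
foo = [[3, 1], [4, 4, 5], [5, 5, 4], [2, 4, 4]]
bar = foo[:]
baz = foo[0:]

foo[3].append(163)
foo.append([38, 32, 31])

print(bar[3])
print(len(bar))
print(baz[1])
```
[2, 4, 4, 163]
4
[4, 4, 5]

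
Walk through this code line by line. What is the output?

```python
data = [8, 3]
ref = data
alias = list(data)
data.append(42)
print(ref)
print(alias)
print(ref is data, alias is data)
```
[8, 3, 42]
[8, 3]
True False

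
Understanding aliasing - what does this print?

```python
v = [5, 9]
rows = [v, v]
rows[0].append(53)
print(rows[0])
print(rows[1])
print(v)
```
[5, 9, 53]
[5, 9, 53]
[5, 9, 53]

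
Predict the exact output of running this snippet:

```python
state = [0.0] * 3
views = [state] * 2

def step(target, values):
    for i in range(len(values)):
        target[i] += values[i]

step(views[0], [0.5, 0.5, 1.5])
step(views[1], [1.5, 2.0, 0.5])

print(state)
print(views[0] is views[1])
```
[2.0, 2.5, 2.0]
True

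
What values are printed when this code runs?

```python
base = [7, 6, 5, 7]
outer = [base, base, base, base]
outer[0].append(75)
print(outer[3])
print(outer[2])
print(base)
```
[7, 6, 5, 7, 75]
[7, 6, 5, 7, 75]
[7, 6, 5, 7, 75]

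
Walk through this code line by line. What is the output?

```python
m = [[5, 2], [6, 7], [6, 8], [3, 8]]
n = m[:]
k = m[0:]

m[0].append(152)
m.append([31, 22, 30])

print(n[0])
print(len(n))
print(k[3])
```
[5, 2, 152]
4
[3, 8]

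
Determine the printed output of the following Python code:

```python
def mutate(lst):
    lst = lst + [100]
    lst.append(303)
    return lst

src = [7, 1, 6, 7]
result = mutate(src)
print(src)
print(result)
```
[7, 1, 6, 7]
[7, 1, 6, 7, 100, 303]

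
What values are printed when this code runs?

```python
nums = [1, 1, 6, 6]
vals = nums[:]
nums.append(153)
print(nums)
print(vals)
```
[1, 1, 6, 6, 153]
[1, 1, 6, 6]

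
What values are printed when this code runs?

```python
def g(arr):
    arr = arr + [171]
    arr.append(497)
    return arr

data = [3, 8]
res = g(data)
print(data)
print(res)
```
[3, 8]
[3, 8, 171, 497]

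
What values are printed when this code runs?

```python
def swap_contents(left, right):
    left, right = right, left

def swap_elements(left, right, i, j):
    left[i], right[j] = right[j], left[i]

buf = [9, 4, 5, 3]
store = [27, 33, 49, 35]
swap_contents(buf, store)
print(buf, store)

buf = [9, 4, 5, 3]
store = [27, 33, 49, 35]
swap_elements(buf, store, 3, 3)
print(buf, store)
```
[9, 4, 5, 3] [27, 33, 49, 35]
[9, 4, 5, 35] [27, 33, 49, 3]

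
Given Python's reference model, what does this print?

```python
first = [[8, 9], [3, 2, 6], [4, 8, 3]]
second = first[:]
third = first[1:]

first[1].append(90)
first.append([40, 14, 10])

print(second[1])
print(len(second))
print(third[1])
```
[3, 2, 6, 90]
3
[4, 8, 3]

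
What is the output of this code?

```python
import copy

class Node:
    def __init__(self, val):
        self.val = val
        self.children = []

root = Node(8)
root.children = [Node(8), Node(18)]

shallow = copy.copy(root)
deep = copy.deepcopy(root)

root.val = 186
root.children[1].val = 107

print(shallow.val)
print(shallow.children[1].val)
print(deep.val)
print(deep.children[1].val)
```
8
107
8
18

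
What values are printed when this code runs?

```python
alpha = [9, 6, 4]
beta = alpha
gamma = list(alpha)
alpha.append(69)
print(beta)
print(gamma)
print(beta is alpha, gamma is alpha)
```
[9, 6, 4, 69]
[9, 6, 4]
True False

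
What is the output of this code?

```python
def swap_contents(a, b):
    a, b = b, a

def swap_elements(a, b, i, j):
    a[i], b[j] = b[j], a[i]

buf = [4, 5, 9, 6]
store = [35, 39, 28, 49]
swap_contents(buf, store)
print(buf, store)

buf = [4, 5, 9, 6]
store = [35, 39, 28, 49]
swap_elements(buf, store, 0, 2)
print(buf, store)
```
[4, 5, 9, 6] [35, 39, 28, 49]
[28, 5, 9, 6] [35, 39, 4, 49]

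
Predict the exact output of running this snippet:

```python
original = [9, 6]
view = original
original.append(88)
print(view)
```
[9, 6, 88]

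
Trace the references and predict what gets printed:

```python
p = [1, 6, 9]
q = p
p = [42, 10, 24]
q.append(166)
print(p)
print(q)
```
[42, 10, 24]
[1, 6, 9, 166]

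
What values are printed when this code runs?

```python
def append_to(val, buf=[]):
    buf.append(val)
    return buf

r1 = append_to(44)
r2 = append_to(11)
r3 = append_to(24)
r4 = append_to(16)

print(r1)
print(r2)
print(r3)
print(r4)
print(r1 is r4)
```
[44, 11, 24, 16]
[44, 11, 24, 16]
[44, 11, 24, 16]
[44, 11, 24, 16]
True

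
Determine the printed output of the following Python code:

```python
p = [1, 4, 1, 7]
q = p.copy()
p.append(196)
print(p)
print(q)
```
[1, 4, 1, 7, 196]
[1, 4, 1, 7]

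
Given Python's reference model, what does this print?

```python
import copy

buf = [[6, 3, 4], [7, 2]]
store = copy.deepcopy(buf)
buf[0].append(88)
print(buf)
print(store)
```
[[6, 3, 4, 88], [7, 2]]
[[6, 3, 4], [7, 2]]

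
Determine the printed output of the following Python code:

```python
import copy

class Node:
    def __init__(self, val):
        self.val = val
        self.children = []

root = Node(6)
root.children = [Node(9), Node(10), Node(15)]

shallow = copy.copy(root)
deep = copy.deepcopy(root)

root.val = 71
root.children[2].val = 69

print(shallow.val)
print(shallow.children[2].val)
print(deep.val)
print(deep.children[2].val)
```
6
69
6
15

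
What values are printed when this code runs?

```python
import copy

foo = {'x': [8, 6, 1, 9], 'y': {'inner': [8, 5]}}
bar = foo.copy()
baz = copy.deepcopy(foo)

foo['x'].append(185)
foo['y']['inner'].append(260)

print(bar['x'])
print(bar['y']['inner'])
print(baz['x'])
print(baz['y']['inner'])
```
[8, 6, 1, 9, 185]
[8, 5, 260]
[8, 6, 1, 9]
[8, 5]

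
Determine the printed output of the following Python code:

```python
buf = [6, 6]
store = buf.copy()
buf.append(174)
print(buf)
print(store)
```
[6, 6, 174]
[6, 6]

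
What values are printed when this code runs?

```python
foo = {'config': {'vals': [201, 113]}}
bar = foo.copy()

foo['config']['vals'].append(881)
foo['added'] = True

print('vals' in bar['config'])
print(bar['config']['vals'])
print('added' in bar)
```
True
[201, 113, 881]
False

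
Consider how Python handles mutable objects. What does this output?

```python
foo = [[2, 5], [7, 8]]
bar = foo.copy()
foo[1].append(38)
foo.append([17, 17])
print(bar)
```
[[2, 5], [7, 8, 38]]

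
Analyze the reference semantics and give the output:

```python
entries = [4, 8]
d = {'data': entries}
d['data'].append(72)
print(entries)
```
[4, 8, 72]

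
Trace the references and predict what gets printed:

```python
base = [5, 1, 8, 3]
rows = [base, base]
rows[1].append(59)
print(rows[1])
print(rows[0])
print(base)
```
[5, 1, 8, 3, 59]
[5, 1, 8, 3, 59]
[5, 1, 8, 3, 59]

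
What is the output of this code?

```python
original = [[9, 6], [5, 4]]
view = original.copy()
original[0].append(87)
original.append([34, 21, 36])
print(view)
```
[[9, 6, 87], [5, 4]]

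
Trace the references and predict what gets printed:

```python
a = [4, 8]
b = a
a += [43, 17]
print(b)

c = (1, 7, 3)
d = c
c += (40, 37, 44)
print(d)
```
[4, 8, 43, 17]
(1, 7, 3)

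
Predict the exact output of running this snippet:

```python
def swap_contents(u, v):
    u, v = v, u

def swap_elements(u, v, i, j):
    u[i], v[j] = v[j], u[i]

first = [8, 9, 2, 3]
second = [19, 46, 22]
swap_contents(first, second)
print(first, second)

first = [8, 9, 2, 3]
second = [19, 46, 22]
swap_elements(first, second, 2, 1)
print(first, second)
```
[8, 9, 2, 3] [19, 46, 22]
[8, 9, 46, 3] [19, 2, 22]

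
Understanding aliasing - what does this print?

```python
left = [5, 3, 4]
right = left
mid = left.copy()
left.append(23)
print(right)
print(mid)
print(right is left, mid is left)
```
[5, 3, 4, 23]
[5, 3, 4]
True False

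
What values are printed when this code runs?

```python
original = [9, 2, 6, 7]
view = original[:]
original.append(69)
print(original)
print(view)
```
[9, 2, 6, 7, 69]
[9, 2, 6, 7]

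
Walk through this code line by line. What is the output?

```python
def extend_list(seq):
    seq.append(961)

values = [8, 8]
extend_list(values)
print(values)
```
[8, 8, 961]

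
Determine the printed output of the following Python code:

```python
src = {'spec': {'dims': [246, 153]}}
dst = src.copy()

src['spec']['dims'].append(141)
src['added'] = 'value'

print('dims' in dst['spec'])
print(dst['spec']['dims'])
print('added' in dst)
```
True
[246, 153, 141]
False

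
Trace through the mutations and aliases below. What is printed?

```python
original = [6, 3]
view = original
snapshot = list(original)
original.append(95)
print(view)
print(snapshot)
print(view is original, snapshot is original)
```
[6, 3, 95]
[6, 3]
True False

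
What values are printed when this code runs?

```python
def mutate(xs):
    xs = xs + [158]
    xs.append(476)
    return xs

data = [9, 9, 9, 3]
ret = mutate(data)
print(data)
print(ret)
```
[9, 9, 9, 3]
[9, 9, 9, 3, 158, 476]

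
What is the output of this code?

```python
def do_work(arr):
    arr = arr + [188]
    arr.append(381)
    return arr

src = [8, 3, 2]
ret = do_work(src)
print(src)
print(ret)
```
[8, 3, 2]
[8, 3, 2, 188, 381]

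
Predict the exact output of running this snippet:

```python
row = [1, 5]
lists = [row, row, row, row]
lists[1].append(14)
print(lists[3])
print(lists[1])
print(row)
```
[1, 5, 14]
[1, 5, 14]
[1, 5, 14]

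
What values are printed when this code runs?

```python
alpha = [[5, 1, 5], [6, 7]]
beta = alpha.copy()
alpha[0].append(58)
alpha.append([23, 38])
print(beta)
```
[[5, 1, 5, 58], [6, 7]]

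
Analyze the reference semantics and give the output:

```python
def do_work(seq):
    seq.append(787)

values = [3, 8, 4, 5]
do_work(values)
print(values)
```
[3, 8, 4, 5, 787]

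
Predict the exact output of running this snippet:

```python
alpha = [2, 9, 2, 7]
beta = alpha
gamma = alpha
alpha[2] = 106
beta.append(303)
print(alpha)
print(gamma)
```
[2, 9, 106, 7, 303]
[2, 9, 106, 7, 303]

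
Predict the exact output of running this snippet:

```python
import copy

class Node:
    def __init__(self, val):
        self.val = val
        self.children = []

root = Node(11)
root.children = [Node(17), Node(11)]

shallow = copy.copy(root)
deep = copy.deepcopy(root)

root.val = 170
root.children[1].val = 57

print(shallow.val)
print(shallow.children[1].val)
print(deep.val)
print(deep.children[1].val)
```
11
57
11
11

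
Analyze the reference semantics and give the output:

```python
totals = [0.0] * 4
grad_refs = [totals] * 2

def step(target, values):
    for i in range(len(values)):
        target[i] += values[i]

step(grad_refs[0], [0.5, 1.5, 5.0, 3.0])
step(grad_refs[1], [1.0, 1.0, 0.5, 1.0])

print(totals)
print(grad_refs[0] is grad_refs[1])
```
[1.5, 2.5, 5.5, 4.0]
True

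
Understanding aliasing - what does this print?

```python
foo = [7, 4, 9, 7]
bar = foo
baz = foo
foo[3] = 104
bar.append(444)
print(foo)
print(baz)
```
[7, 4, 9, 104, 444]
[7, 4, 9, 104, 444]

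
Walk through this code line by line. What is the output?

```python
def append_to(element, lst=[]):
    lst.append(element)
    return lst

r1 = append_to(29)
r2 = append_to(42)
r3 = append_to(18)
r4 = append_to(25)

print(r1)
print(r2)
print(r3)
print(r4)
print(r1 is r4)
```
[29, 42, 18, 25]
[29, 42, 18, 25]
[29, 42, 18, 25]
[29, 42, 18, 25]
True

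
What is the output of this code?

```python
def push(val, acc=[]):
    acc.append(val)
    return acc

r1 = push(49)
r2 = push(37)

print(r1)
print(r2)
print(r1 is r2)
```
[49, 37]
[49, 37]
True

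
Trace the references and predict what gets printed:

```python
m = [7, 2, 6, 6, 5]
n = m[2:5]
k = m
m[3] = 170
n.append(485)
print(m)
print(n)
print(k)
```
[7, 2, 6, 170, 5]
[6, 6, 5, 485]
[7, 2, 6, 170, 5]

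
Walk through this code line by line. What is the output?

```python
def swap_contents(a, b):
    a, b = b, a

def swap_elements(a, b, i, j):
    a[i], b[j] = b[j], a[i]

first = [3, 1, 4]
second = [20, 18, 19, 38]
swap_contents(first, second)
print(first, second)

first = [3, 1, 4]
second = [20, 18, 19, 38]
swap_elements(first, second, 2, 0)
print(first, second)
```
[3, 1, 4] [20, 18, 19, 38]
[3, 1, 20] [4, 18, 19, 38]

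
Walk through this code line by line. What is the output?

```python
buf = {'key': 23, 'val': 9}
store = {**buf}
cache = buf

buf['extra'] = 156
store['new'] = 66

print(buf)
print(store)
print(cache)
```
{'key': 23, 'val': 9, 'extra': 156}
{'key': 23, 'val': 9, 'new': 66}
{'key': 23, 'val': 9, 'extra': 156}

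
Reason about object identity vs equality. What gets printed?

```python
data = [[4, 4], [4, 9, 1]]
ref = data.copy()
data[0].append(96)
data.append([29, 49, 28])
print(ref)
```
[[4, 4, 96], [4, 9, 1]]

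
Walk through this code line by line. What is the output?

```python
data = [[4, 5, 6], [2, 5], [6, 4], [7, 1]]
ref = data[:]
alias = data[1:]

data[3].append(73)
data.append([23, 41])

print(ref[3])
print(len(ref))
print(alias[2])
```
[7, 1, 73]
4
[7, 1, 73]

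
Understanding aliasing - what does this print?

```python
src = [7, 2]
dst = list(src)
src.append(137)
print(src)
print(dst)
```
[7, 2, 137]
[7, 2]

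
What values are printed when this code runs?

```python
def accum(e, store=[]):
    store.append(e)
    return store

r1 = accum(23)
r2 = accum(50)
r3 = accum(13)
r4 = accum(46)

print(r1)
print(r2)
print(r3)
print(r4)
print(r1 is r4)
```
[23, 50, 13, 46]
[23, 50, 13, 46]
[23, 50, 13, 46]
[23, 50, 13, 46]
True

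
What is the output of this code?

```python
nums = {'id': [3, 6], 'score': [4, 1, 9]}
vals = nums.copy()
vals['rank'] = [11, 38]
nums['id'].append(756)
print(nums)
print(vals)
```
{'id': [3, 6, 756], 'score': [4, 1, 9]}
{'id': [3, 6, 756], 'score': [4, 1, 9], 'rank': [11, 38]}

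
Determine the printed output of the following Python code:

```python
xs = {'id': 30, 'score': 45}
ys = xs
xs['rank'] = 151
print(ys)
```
{'id': 30, 'score': 45, 'rank': 151}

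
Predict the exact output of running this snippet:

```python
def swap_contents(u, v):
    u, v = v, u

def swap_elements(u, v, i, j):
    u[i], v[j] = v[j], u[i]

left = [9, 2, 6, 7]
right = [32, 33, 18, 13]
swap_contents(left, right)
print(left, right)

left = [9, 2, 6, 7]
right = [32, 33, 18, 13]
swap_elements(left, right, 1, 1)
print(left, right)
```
[9, 2, 6, 7] [32, 33, 18, 13]
[9, 33, 6, 7] [32, 2, 18, 13]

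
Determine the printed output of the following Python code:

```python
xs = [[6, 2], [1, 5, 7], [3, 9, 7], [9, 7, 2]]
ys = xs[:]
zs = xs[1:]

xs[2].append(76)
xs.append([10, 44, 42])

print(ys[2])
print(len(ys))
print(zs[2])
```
[3, 9, 7, 76]
4
[9, 7, 2]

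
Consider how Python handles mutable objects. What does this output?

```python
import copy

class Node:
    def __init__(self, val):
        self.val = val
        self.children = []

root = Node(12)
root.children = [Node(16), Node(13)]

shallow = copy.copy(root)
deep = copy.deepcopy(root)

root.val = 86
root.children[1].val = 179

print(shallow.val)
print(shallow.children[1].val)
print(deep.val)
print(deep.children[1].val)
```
12
179
12
13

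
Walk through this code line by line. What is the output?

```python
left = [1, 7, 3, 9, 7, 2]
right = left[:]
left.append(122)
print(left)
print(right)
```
[1, 7, 3, 9, 7, 2, 122]
[1, 7, 3, 9, 7, 2]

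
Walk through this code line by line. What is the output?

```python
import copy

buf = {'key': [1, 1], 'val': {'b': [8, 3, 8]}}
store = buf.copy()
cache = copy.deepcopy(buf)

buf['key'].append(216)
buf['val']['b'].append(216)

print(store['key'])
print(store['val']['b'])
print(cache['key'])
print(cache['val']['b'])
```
[1, 1, 216]
[8, 3, 8, 216]
[1, 1]
[8, 3, 8]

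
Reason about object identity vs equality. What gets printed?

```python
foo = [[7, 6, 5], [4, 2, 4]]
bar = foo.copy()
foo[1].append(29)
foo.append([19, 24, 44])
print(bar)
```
[[7, 6, 5], [4, 2, 4, 29]]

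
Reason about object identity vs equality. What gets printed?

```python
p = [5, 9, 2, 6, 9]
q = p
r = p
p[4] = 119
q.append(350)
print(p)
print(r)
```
[5, 9, 2, 6, 119, 350]
[5, 9, 2, 6, 119, 350]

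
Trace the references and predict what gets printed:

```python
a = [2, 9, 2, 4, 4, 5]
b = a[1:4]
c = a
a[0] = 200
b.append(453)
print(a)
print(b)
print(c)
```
[200, 9, 2, 4, 4, 5]
[9, 2, 4, 453]
[200, 9, 2, 4, 4, 5]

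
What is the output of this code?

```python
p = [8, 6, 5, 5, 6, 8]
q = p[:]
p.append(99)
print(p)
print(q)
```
[8, 6, 5, 5, 6, 8, 99]
[8, 6, 5, 5, 6, 8]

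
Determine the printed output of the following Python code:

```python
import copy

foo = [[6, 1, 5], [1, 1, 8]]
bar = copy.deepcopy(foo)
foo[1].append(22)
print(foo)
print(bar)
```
[[6, 1, 5], [1, 1, 8, 22]]
[[6, 1, 5], [1, 1, 8]]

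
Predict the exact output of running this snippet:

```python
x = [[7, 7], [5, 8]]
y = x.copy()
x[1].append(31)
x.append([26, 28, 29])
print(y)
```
[[7, 7], [5, 8, 31]]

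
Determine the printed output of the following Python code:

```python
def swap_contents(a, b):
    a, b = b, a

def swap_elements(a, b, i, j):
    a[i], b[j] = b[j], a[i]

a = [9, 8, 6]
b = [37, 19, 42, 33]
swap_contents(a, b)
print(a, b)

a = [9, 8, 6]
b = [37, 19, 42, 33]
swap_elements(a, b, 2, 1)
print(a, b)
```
[9, 8, 6] [37, 19, 42, 33]
[9, 8, 19] [37, 6, 42, 33]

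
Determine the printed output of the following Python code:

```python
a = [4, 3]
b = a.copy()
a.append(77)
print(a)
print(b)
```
[4, 3, 77]
[4, 3]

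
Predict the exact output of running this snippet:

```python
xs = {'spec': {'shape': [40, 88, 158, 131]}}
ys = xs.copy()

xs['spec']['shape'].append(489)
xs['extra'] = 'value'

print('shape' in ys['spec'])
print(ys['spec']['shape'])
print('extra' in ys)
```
True
[40, 88, 158, 131, 489]
False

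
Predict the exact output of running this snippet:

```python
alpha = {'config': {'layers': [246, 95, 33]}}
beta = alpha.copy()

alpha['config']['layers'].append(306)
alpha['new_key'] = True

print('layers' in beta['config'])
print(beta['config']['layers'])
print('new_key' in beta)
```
True
[246, 95, 33, 306]
False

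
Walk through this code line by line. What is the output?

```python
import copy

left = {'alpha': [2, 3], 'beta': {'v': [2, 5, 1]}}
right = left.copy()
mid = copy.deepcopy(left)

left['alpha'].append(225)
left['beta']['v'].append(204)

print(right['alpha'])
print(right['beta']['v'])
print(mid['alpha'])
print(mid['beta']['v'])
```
[2, 3, 225]
[2, 5, 1, 204]
[2, 3]
[2, 5, 1]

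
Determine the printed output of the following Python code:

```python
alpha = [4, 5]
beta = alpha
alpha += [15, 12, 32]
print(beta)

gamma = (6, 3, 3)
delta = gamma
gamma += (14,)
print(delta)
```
[4, 5, 15, 12, 32]
(6, 3, 3)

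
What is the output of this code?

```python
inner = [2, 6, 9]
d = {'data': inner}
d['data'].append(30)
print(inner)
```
[2, 6, 9, 30]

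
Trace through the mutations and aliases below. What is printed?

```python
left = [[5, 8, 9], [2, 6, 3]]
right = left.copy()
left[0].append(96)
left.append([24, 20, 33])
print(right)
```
[[5, 8, 9, 96], [2, 6, 3]]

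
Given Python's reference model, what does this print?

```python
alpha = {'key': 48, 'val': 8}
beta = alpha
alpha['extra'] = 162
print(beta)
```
{'key': 48, 'val': 8, 'extra': 162}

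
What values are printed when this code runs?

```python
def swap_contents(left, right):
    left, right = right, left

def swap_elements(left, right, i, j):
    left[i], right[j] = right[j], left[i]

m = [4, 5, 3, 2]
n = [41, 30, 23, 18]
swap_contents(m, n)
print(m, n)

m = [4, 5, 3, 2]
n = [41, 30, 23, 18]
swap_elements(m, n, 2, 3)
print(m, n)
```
[4, 5, 3, 2] [41, 30, 23, 18]
[4, 5, 18, 2] [41, 30, 23, 3]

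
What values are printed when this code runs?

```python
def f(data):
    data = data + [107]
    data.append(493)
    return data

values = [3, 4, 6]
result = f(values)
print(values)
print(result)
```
[3, 4, 6]
[3, 4, 6, 107, 493]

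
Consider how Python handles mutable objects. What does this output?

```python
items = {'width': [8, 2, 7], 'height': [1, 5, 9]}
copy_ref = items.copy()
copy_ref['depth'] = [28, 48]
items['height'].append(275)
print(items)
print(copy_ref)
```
{'width': [8, 2, 7], 'height': [1, 5, 9, 275]}
{'width': [8, 2, 7], 'height': [1, 5, 9, 275], 'depth': [28, 48]}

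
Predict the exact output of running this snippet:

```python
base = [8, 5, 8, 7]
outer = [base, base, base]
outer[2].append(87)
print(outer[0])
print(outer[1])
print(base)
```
[8, 5, 8, 7, 87]
[8, 5, 8, 7, 87]
[8, 5, 8, 7, 87]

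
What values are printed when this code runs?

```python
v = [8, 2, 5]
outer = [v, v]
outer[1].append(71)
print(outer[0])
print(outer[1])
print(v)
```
[8, 2, 5, 71]
[8, 2, 5, 71]
[8, 2, 5, 71]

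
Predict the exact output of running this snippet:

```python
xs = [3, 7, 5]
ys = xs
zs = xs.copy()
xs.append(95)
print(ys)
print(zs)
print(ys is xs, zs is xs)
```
[3, 7, 5, 95]
[3, 7, 5]
True False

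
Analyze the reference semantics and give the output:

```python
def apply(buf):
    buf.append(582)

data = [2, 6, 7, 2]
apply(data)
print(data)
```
[2, 6, 7, 2, 582]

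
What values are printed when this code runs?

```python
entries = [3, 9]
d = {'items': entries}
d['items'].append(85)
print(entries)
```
[3, 9, 85]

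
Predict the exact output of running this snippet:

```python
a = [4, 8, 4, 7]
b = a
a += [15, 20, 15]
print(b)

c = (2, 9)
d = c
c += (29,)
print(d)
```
[4, 8, 4, 7, 15, 20, 15]
(2, 9)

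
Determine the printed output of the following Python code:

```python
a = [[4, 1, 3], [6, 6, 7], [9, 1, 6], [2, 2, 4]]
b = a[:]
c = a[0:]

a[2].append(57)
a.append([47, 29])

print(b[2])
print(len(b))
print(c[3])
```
[9, 1, 6, 57]
4
[2, 2, 4]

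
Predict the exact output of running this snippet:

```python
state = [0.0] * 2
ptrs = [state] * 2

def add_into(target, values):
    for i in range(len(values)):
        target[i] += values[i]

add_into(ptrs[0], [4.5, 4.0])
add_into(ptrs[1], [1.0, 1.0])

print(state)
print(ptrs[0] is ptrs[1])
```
[5.5, 5.0]
True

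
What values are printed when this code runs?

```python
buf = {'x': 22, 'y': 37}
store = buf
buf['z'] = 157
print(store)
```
{'x': 22, 'y': 37, 'z': 157}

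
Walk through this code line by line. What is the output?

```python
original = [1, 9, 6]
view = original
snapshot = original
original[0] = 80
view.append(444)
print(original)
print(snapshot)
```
[80, 9, 6, 444]
[80, 9, 6, 444]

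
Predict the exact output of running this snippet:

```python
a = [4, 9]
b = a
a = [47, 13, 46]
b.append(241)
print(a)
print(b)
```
[47, 13, 46]
[4, 9, 241]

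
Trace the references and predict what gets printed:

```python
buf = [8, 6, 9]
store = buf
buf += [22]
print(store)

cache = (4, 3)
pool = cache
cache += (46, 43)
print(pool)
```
[8, 6, 9, 22]
(4, 3)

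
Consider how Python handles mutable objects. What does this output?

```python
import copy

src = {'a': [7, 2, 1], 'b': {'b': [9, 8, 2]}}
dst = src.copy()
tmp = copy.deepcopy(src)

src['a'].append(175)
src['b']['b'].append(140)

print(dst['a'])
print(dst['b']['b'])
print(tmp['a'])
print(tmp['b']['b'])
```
[7, 2, 1, 175]
[9, 8, 2, 140]
[7, 2, 1]
[9, 8, 2]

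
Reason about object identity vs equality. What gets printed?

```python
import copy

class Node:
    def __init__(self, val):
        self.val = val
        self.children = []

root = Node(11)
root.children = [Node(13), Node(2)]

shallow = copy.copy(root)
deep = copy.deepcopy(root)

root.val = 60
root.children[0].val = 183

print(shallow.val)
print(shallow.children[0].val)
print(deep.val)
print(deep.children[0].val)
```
11
183
11
13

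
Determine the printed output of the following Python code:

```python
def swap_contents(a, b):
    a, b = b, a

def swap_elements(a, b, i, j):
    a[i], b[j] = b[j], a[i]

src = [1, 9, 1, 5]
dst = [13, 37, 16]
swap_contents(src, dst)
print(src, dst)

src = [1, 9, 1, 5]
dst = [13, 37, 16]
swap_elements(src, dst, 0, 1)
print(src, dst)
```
[1, 9, 1, 5] [13, 37, 16]
[37, 9, 1, 5] [13, 1, 16]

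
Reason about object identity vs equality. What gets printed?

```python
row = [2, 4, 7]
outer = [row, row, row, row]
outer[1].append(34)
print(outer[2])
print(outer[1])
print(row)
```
[2, 4, 7, 34]
[2, 4, 7, 34]
[2, 4, 7, 34]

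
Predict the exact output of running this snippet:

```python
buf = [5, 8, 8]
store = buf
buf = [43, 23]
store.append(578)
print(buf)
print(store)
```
[43, 23]
[5, 8, 8, 578]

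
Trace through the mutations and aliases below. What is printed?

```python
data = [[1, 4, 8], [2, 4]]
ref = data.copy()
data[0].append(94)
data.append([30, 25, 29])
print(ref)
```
[[1, 4, 8, 94], [2, 4]]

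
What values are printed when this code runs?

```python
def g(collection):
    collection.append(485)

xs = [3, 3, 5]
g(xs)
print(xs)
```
[3, 3, 5, 485]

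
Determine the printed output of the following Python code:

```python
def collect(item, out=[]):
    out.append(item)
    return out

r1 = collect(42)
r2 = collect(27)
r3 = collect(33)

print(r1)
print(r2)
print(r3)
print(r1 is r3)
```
[42, 27, 33]
[42, 27, 33]
[42, 27, 33]
True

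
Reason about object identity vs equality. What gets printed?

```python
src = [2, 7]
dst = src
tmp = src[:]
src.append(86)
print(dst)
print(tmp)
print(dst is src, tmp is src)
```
[2, 7, 86]
[2, 7]
True False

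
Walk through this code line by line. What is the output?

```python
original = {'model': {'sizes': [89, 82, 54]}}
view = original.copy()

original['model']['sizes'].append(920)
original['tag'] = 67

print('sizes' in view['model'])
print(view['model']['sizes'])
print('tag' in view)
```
True
[89, 82, 54, 920]
False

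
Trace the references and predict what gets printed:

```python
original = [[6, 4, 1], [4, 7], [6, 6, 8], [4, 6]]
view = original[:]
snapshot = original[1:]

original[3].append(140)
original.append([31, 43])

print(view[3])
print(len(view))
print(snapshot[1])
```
[4, 6, 140]
4
[6, 6, 8]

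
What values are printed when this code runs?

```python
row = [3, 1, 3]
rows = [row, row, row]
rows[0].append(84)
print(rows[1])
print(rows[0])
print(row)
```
[3, 1, 3, 84]
[3, 1, 3, 84]
[3, 1, 3, 84]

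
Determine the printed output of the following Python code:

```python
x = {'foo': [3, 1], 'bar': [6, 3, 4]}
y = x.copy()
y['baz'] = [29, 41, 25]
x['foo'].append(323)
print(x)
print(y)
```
{'foo': [3, 1, 323], 'bar': [6, 3, 4]}
{'foo': [3, 1, 323], 'bar': [6, 3, 4], 'baz': [29, 41, 25]}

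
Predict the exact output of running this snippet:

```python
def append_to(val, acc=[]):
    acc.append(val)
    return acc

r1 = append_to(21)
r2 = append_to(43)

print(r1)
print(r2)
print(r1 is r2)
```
[21, 43]
[21, 43]
True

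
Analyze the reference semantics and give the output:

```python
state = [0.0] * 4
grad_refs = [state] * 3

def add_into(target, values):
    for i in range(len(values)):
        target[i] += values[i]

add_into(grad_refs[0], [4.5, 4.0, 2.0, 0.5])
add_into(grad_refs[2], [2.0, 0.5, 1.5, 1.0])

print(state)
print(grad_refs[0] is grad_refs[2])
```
[6.5, 4.5, 3.5, 1.5]
True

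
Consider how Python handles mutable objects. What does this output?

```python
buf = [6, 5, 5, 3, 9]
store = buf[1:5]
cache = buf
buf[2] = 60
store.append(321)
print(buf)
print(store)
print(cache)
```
[6, 5, 60, 3, 9]
[5, 5, 3, 9, 321]
[6, 5, 60, 3, 9]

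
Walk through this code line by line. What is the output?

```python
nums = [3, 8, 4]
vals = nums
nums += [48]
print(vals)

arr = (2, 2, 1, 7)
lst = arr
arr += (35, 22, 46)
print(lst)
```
[3, 8, 4, 48]
(2, 2, 1, 7)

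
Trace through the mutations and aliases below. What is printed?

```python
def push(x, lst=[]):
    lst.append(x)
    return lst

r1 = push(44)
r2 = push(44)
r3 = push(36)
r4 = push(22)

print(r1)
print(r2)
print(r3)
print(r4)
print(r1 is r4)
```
[44, 44, 36, 22]
[44, 44, 36, 22]
[44, 44, 36, 22]
[44, 44, 36, 22]
True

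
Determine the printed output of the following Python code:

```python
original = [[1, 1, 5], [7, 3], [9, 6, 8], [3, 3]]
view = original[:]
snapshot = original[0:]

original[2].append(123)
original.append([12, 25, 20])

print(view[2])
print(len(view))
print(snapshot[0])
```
[9, 6, 8, 123]
4
[1, 1, 5]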